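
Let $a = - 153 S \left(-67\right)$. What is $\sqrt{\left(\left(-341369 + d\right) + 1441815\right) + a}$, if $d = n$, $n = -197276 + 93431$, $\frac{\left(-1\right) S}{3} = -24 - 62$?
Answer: $\sqrt{3641359} \approx 1908.2$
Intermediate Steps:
$S = 258$ ($S = - 3 \left(-24 - 62\right) = \left(-3\right) \left(-86\right) = 258$)
$a = 2644758$ ($a = \left(-153\right) 258 \left(-67\right) = \left(-39474\right) \left(-67\right) = 2644758$)
$n = -103845$
$d = -103845$
$\sqrt{\left(\left(-341369 + d\right) + 1441815\right) + a} = \sqrt{\left(\left(-341369 - 103845\right) + 1441815\right) + 2644758} = \sqrt{\left(-445214 + 1441815\right) + 2644758} = \sqrt{996601 + 2644758} = \sqrt{3641359}$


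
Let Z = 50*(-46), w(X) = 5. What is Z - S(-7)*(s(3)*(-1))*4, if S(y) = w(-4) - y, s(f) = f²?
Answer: -1868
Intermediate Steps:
Z = -2300
S(y) = 5 - y
Z - S(-7)*(s(3)*(-1))*4 = -2300 - (5 - 1*(-7))*(3²*(-1))*4 = -2300 - (5 + 7)*(9*(-1))*4 = -2300 - 12*(-9*4) = -2300 - 12*(-36) = -2300 - 1*(-432) = -2300 + 432 = -1868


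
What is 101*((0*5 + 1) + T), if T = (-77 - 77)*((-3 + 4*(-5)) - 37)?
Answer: 933341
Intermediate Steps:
T = 9240 (T = -154*((-3 - 20) - 37) = -154*(-23 - 37) = -154*(-60) = 9240)
101*((0*5 + 1) + T) = 101*((0*5 + 1) + 9240) = 101*((0 + 1) + 9240) = 101*(1 + 9240) = 101*9241 = 933341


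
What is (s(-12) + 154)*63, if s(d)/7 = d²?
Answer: 73206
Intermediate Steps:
s(d) = 7*d²
(s(-12) + 154)*63 = (7*(-12)² + 154)*63 = (7*144 + 154)*63 = (1008 + 154)*63 = 1162*63 = 73206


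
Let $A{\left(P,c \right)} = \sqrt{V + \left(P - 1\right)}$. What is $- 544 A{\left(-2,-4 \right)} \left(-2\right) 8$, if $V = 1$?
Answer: $8704 i \sqrt{2} \approx 12309.0 i$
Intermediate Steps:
$A{\left(P,c \right)} = \sqrt{P}$ ($A{\left(P,c \right)} = \sqrt{1 + \left(P - 1\right)} = \sqrt{1 + \left(-1 + P\right)} = \sqrt{P}$)
$- 544 A{\left(-2,-4 \right)} \left(-2\right) 8 = - 544 \sqrt{-2} \left(-2\right) 8 = - 544 i \sqrt{2} \left(-2\right) 8 = - 544 - 2 i \sqrt{2} \cdot 8 = - 544 \left(- 16 i \sqrt{2}\right) = 8704 i \sqrt{2}$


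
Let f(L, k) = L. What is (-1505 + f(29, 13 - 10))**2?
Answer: 2178576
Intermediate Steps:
(-1505 + f(29, 13 - 10))**2 = (-1505 + 29)**2 = (-1476)**2 = 2178576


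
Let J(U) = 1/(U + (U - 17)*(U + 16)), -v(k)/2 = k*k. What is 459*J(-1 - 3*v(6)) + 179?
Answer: 8226046/45953 ≈ 179.01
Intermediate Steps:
v(k) = -2*k**2 (v(k) = -2*k*k = -2*k**2)
J(U) = 1/(U + (-17 + U)*(16 + U))
459*J(-1 - 3*v(6)) + 179 = 459/(-272 + (-1 - (-6)*6**2)**2) + 179 = 459/(-272 + (-1 - (-6)*36)**2) + 179 = 459/(-272 + (-1 - 3*(-72))**2) + 179 = 459/(-272 + (-1 + 216)**2) + 179 = 459/(-272 + 215**2) + 179 = 459/(-272 + 46225) + 179 = 459/45953 + 179 = 8226046/45953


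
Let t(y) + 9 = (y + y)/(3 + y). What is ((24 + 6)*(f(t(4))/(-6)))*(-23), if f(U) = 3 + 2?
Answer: 575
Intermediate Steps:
t(y) = -9 + 2*y/(3 + y) (t(y) = -9 + (y + y)/(3 + y) = -9 + (2*y)/(3 + y) = -9 + 2*y/(3 + y))
f(U) = 5
((24 + 6)*(f(t(4))/(-6)))*(-23) = ((24 + 6)*(5/(-6)))*(-23) = (30*(5*(-1/6)))*(-23) = (30*(-5/6))*(-23) = -25*(-23) = 575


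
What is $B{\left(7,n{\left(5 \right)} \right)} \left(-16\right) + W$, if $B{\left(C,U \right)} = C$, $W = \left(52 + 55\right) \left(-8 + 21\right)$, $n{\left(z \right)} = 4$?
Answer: $1279$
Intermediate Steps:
$W = 1391$ ($W = 107 \cdot 13 = 1391$)
$B{\left(7,n{\left(5 \right)} \right)} \left(-16\right) + W = 7 \left(-16\right) + 1391 = -112 + 1391 = 1279$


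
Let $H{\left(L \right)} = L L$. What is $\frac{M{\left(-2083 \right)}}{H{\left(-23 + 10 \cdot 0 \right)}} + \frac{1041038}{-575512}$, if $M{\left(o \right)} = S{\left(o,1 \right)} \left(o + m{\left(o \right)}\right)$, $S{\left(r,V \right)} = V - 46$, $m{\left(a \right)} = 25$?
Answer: $\frac{26373728609}{152222924} \approx 173.26$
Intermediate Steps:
$S{\left(r,V \right)} = -46 + V$
$M{\left(o \right)} = -1125 - 45 o$ ($M{\left(o \right)} = \left(-46 + 1\right) \left(o + 25\right) = - 45 \left(25 + o\right) = -1125 - 45 o$)
$H{\left(L \right)} = L^{2}$
$\frac{M{\left(-2083 \right)}}{H{\left(-23 + 10 \cdot 0 \right)}} + \frac{1041038}{-575512} = \frac{-1125 - -93735}{\left(-23 + 10 \cdot 0\right)^{2}} + \frac{1041038}{-575512} = \frac{-1125 + 93735}{\left(-23 + 0\right)^{2}} + 1041038 \left(- \frac{1}{575512}\right) = \frac{92610}{\left(-23\right)^{2}} - \frac{520519}{287756} = \frac{92610}{529} - \frac{520519}{287756} = \frac{26373728609}{152222924}$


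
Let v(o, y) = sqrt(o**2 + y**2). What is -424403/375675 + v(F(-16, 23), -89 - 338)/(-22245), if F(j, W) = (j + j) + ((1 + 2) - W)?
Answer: -424403/375675 - sqrt(185033)/22245 ≈ -1.1490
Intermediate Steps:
F(j, W) = 3 - W + 2*j (F(j, W) = 2*j + (3 - W) = 3 - W + 2*j)
-424403/375675 + v(F(-16, 23), -89 - 338)/(-22245) = -424403/375675 + sqrt((3 - 1*23 + 2*(-16))**2 + (-89 - 338)**2)/(-22245) = -424403*1/375675 + sqrt((3 - 23 - 32)**2 + (-427)**2)*(-1/22245) = -424403/375675 + sqrt((-52)**2 + 182329)*(-1/22245) = -424403/375675 + sqrt(2704 + 182329)*(-1/22245) = -424403/375675 + sqrt(185033)*(-1/22245) = -424403/375675 - sqrt(185033)/22245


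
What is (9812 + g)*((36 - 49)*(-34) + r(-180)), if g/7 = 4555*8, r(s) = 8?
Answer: 119201400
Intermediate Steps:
g = 255080 (g = 7*(4555*8) = 7*36440 = 255080)
(9812 + g)*((36 - 49)*(-34) + r(-180)) = (9812 + 255080)*((36 - 49)*(-34) + 8) = 264892*(-13*(-34) + 8) = 264892*(442 + 8) = 264892*450 = 119201400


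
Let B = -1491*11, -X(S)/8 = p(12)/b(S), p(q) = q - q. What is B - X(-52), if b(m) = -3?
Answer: -16401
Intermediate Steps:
p(q) = 0
X(S) = 0 (X(S) = -0/(-3) = -0*(-1)/3 = -8*0 = 0)
B = -16401
B - X(-52) = -16401 - 1*0 = -16401 + 0 = -16401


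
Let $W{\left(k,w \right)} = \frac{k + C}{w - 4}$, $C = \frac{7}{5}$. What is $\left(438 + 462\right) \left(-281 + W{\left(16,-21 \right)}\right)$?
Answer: $- \frac{1267632}{5} \approx -2.5353 \cdot 10^{5}$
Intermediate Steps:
$C = \frac{7}{5}$ ($C = 7 \cdot \frac{1}{5} = \frac{7}{5} \approx 1.4$)
$W{\left(k,w \right)} = \frac{\frac{7}{5} + k}{-4 + w}$ ($W{\left(k,w \right)} = \frac{k + \frac{7}{5}}{w - 4} = \frac{\frac{7}{5} + k}{-4 + w}$)
$\left(438 + 462\right) \left(-281 + W{\left(16,-21 \right)}\right) = \left(438 + 462\right) \left(-281 + \frac{\frac{7}{5} + 16}{-4 - 21}\right) = 900 \left(-281 + \frac{1}{-25} \cdot \frac{87}{5}\right) = 900 \left(-281 - \frac{87}{125}\right) = 900 \left(- \frac{35212}{125}\right) = - \frac{1267632}{5}$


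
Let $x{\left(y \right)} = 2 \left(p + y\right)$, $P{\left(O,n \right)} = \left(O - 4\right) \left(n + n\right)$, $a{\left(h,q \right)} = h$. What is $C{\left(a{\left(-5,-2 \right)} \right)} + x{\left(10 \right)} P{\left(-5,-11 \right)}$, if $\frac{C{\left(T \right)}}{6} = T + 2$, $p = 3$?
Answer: $5130$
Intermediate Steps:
$P{\left(O,n \right)} = 2 n \left(-4 + O\right)$ ($P{\left(O,n \right)} = \left(-4 + O\right) 2 n = 2 n \left(-4 + O\right)$)
$x{\left(y \right)} = 6 + 2 y$ ($x{\left(y \right)} = 2 \left(3 + y\right) = 6 + 2 y$)
$C{\left(T \right)} = 12 + 6 T$ ($C{\left(T \right)} = 6 \left(T + 2\right) = 6 \left(2 + T\right) = 12 + 6 T$)
$C{\left(a{\left(-5,-2 \right)} \right)} + x{\left(10 \right)} P{\left(-5,-11 \right)} = \left(12 + 6 \left(-5\right)\right) + \left(6 + 2 \cdot 10\right) 2 \left(-11\right) \left(-4 - 5\right) = \left(12 - 30\right) + \left(6 + 20\right) 2 \left(-11\right) \left(-9\right) = -18 + 26 \cdot 198 = -18 + 5148 = 5130$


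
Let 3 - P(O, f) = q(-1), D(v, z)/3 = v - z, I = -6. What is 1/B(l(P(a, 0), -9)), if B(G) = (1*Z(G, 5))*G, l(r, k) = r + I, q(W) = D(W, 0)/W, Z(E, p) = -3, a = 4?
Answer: 1/18 ≈ 0.055556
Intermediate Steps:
D(v, z) = -3*z + 3*v (D(v, z) = 3*(v - z) = -3*z + 3*v)
q(W) = 3 (q(W) = (-3*0 + 3*W)/W = (0 + 3*W)/W = (3*W)/W = 3)
P(O, f) = 0 (P(O, f) = 3 - 1*3 = 3 - 3 = 0)
l(r, k) = -6 + r (l(r, k) = r - 6 = -6 + r)
B(G) = -3*G (B(G) = (1*(-3))*G = -3*G)
1/B(l(P(a, 0), -9)) = 1/(-3*(-6 + 0)) = 1/(-3*(-6)) = 1/18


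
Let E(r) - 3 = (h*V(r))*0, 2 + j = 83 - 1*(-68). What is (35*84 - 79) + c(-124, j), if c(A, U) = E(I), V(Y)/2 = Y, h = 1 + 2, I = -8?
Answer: 2864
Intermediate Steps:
j = 149 (j = -2 + (83 - 1*(-68)) = -2 + (83 + 68) = -2 + 151 = 149)
h = 3
V(Y) = 2*Y
E(r) = 3 (E(r) = 3 + (3*(2*r))*0 = 3 + (6*r)*0 = 3 + 0 = 3)
c(A, U) = 3
(35*84 - 79) + c(-124, j) = (35*84 - 79) + 3 = (2940 - 79) + 3 = 2861 + 3 = 2864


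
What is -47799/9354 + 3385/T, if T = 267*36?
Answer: -71296783/14985108 ≈ -4.7578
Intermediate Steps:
T = 9612
-47799/9354 + 3385/T = -47799/9354 + 3385/9612 = -47799*1/9354 + 3385*(1/9612) = -15933/3118 + 3385/9612 = -71296783/14985108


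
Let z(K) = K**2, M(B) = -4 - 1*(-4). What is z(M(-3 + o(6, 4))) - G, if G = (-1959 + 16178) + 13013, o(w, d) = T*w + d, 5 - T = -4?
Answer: -27232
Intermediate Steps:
T = 9 (T = 5 - 1*(-4) = 5 + 4 = 9)
o(w, d) = d + 9*w (o(w, d) = 9*w + d = d + 9*w)
M(B) = 0 (M(B) = -4 + 4 = 0)
G = 27232 (G = 14219 + 13013 = 27232)
z(M(-3 + o(6, 4))) - G = 0**2 - 1*27232 = 0 - 27232 = -27232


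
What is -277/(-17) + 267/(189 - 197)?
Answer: -2323/136 ≈ -17.081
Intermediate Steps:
-277/(-17) + 267/(189 - 197) = -277*(-1/17) + 267/(-8) = 277/17 + 267*(-⅛) = 277/17 - 267/8 = -2323/136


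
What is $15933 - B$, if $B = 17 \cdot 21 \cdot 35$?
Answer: $3438$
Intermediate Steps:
$B = 12495$ ($B = 357 \cdot 35 = 12495$)
$15933 - B = 15933 - 12495 = 3438$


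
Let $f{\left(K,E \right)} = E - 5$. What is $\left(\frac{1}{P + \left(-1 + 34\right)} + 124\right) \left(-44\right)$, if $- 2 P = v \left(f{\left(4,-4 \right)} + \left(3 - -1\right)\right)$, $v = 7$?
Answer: $- \frac{551144}{101} \approx -5456.9$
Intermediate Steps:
$f{\left(K,E \right)} = -5 + E$
$P = \frac{35}{2}$ ($P = - \frac{7 \left(\left(-5 - 4\right) + \left(3 - -1\right)\right)}{2} = - \frac{7 \left(-9 + \left(3 + 1\right)\right)}{2} = - \frac{7 \left(-9 + 4\right)}{2} = - \frac{7 \left(-5\right)}{2} = \left(- \frac{1}{2}\right) \left(-35\right) = \frac{35}{2} \approx 17.5$)
$\left(\frac{1}{P + \left(-1 + 34\right)} + 124\right) \left(-44\right) = \left(\frac{1}{\frac{35}{2} + \left(-1 + 34\right)} + 124\right) \left(-44\right) = \left(\frac{1}{\frac{35}{2} + 33} + 124\right) \left(-44\right) = \left(\frac{1}{\frac{101}{2}} + 124\right) \left(-44\right) = \left(\frac{2}{101} + 124\right) \left(-44\right) = \frac{12526}{101} \left(-44\right) = - \frac{551144}{101}$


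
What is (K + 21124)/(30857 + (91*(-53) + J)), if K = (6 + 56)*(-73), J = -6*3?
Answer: 8299/13008 ≈ 0.63799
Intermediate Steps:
J = -18
K = -4526 (K = 62*(-73) = -4526)
(K + 21124)/(30857 + (91*(-53) + J)) = (-4526 + 21124)/(30857 + (91*(-53) - 18)) = 16598/(30857 + (-4823 - 18)) = 16598/(30857 - 4841) = 16598/26016 = 16598*(1/26016) = 8299/13008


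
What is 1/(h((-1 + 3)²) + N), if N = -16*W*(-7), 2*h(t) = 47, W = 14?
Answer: 2/3183 ≈ 0.00062834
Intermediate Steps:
h(t) = 47/2 (h(t) = (½)*47 = 47/2)
N = 1568 (N = -16*14*(-7) = -224*(-7) = 1568)
1/(h((-1 + 3)²) + N) = 1/(47/2 + 1568) = 1/(3183/2) = 2/3183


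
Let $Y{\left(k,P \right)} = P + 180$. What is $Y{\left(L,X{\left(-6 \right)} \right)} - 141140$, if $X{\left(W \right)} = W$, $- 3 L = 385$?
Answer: $-140966$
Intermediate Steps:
$L = - \frac{385}{3}$ ($L = \left(- \frac{1}{3}\right) 385 = - \frac{385}{3} \approx -128.33$)
$Y{\left(k,P \right)} = 180 + P$
$Y{\left(L,X{\left(-6 \right)} \right)} - 141140 = \left(180 - 6\right) - 141140 = 174 - 141140 = -140966$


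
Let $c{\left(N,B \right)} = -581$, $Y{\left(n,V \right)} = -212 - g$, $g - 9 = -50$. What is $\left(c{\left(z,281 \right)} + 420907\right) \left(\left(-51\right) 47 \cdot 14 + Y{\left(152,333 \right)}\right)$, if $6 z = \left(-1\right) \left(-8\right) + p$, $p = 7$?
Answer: $-14177175654$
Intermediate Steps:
$g = -41$ ($g = 9 - 50 = -41$)
$Y{\left(n,V \right)} = -171$ ($Y{\left(n,V \right)} = -212 - -41 = -212 + 41 = -171$)
$z = \frac{5}{2}$ ($z = \frac{\left(-1\right) \left(-8\right) + 7}{6} = \frac{8 + 7}{6} = \frac{1}{6} \cdot 15 = \frac{5}{2} \approx 2.5$)
$\left(c{\left(z,281 \right)} + 420907\right) \left(\left(-51\right) 47 \cdot 14 + Y{\left(152,333 \right)}\right) = \left(-581 + 420907\right) \left(\left(-51\right) 47 \cdot 14 - 171\right) = 420326 \left(\left(-2397\right) 14 - 171\right) = 420326 \left(-33558 - 171\right) = 420326 \left(-33729\right) = -14177175654$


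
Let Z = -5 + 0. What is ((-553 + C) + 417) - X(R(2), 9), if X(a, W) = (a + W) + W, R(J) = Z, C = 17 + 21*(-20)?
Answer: -552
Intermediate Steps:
C = -403 (C = 17 - 420 = -403)
Z = -5
R(J) = -5
X(a, W) = a + 2*W (X(a, W) = (W + a) + W = a + 2*W)
((-553 + C) + 417) - X(R(2), 9) = ((-553 - 403) + 417) - (-5 + 2*9) = (-956 + 417) - (-5 + 18) = -539 - 1*13 = -539 - 13 = -552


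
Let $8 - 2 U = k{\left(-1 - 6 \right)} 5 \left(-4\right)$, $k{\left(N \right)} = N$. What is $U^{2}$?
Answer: $4356$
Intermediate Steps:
$U = -66$ ($U = 4 - \frac{\left(-1 - 6\right) 5 \left(-4\right)}{2} = 4 - \frac{\left(-7\right) 5 \left(-4\right)}{2} = 4 - \frac{\left(-35\right) \left(-4\right)}{2} = 4 - 70 = -66$)
$U^{2} = \left(-66\right)^{2} = 4356$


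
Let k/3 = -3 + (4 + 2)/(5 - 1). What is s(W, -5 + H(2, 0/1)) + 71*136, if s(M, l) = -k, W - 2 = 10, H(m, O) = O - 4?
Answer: 19321/2 ≈ 9660.5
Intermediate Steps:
H(m, O) = -4 + O
W = 12 (W = 2 + 10 = 12)
k = -9/2 (k = 3*(-3 + (4 + 2)/(5 - 1)) = 3*(-3 + 6/4) = 3*(-3 + 6*(¼)) = 3*(-3 + 3/2) = 3*(-3/2) = -9/2 ≈ -4.5000)
s(M, l) = 9/2 (s(M, l) = -1*(-9/2) = 9/2)
s(W, -5 + H(2, 0/1)) + 71*136 = 9/2 + 71*136 = 9/2 + 9656 = 19321/2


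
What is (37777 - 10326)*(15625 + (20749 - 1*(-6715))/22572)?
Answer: 2420594619191/5643 ≈ 4.2896e+8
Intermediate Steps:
(37777 - 10326)*(15625 + (20749 - 1*(-6715))/22572) = 27451*(15625 + (20749 + 6715)*(1/22572)) = 27451*(15625 + 27464*(1/22572)) = 27451*(15625 + 6866/5643) = 27451*(88178741/5643) = 2420594619191/5643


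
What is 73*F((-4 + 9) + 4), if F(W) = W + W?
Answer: 1314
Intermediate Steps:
F(W) = 2*W
73*F((-4 + 9) + 4) = 73*(2*((-4 + 9) + 4)) = 73*(2*(5 + 4)) = 73*(2*9) = 73*18 = 1314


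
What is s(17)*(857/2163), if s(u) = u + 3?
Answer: 17140/2163 ≈ 7.9242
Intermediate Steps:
s(u) = 3 + u
s(17)*(857/2163) = (3 + 17)*(857/2163) = 20*(857*(1/2163)) = 20*(857/2163) = 17140/2163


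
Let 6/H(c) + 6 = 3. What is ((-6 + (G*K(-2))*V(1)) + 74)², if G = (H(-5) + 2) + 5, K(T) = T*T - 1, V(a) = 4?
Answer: 16384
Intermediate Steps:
H(c) = -2 (H(c) = 6/(-6 + 3) = 6/(-3) = 6*(-⅓) = -2)
K(T) = -1 + T² (K(T) = T² - 1 = -1 + T²)
G = 5 (G = (-2 + 2) + 5 = 0 + 5 = 5)
((-6 + (G*K(-2))*V(1)) + 74)² = ((-6 + (5*(-1 + (-2)²))*4) + 74)² = ((-6 + (5*(-1 + 4))*4) + 74)² = ((-6 + (5*3)*4) + 74)² = ((-6 + 15*4) + 74)² = ((-6 + 60) + 74)² = (54 + 74)² = 128² = 16384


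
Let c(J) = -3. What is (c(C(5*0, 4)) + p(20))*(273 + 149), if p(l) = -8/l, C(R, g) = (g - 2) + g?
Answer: -7174/5 ≈ -1434.8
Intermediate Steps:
C(R, g) = -2 + 2*g (C(R, g) = (-2 + g) + g = -2 + 2*g)
(c(C(5*0, 4)) + p(20))*(273 + 149) = (-3 - 8/20)*(273 + 149) = (-3 - 8*1/20)*422 = (-3 - 2/5)*422 = -17/5*422 = -7174/5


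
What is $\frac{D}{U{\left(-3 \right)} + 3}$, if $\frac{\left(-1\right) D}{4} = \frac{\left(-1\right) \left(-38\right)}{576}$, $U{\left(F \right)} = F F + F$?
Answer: $- \frac{19}{648} \approx -0.029321$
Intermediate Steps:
$U{\left(F \right)} = F + F^{2}$ ($U{\left(F \right)} = F^{2} + F = F + F^{2}$)
$D = - \frac{19}{72}$ ($D = - 4 \frac{\left(-1\right) \left(-38\right)}{576} = - 4 \cdot 38 \cdot \frac{1}{576} = \left(-4\right) \frac{19}{288} = - \frac{19}{72} \approx -0.26389$)
$\frac{D}{U{\left(-3 \right)} + 3} = - \frac{19}{72 \left(- 3 \left(1 - 3\right) + 3\right)} = - \frac{19}{72 \left(\left(-3\right) \left(-2\right) + 3\right)} = - \frac{19}{72 \left(6 + 3\right)} = - \frac{19}{72 \cdot 9} = \left(- \frac{19}{72}\right) \frac{1}{9} = - \frac{19}{648}$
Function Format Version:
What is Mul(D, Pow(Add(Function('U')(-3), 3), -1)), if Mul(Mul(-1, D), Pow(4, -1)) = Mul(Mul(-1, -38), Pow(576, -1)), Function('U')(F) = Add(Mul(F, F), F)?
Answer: Rational(-19, 648) ≈ -0.029321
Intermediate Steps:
Function('U')(F) = Add(F, Pow(F, 2)) (Function('U')(F) = Add(Pow(F, 2), F) = Add(F, Pow(F, 2)))
D = Rational(-19, 72) (D = Mul(-4, Mul(Mul(-1, -38), Pow(576, -1))) = Mul(-4, Mul(38, Rational(1, 576))) = Mul(-4, Rational(19, 288)) = Rational(-19, 72) ≈ -0.26389)
Mul(D, Pow(Add(Function('U')(-3), 3), -1)) = Mul(Rational(-19, 72), Pow(Add(Mul(-3, Add(1, -3)), 3), -1)) = Mul(Rational(-19, 72), Pow(Add(Mul(-3, -2), 3), -1)) = Mul(Rational(-19, 72), Pow(Add(6, 3), -1)) = Mul(Rational(-19, 72), Pow(9, -1)) = Mul(Rational(-19, 72), Rational(1, 9)) = Rational(-19, 648)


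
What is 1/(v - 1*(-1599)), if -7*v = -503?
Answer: 7/11696 ≈ 0.00059849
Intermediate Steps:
v = 503/7 (v = -1/7*(-503) = 503/7 ≈ 71.857)
1/(v - 1*(-1599)) = 1/(503/7 - 1*(-1599)) = 1/(503/7 + 1599) = 1/(11696/7) = 7/11696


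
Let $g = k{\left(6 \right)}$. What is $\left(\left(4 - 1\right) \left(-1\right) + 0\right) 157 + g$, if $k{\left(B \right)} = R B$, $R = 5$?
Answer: $-441$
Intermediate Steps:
$k{\left(B \right)} = 5 B$
$g = 30$ ($g = 5 \cdot 6 = 30$)
$\left(\left(4 - 1\right) \left(-1\right) + 0\right) 157 + g = \left(\left(4 - 1\right) \left(-1\right) + 0\right) 157 + 30 = \left(3 \left(-1\right) + 0\right) 157 + 30 = \left(-3 + 0\right) 157 + 30 = \left(-3\right) 157 + 30 = -471 + 30 = -441$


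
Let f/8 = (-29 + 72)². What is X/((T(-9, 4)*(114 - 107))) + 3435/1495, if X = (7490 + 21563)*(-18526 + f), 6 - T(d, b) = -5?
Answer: -32436633799/23023 ≈ -1.4089e+6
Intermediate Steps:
T(d, b) = 11 (T(d, b) = 6 - 1*(-5) = 6 + 5 = 11)
f = 14792 (f = 8*(-29 + 72)² = 8*43² = 8*1849 = 14792)
X = -108483902 (X = (7490 + 21563)*(-18526 + 14792) = 29053*(-3734) = -108483902)
X/((T(-9, 4)*(114 - 107))) + 3435/1495 = -108483902*1/(11*(114 - 107)) + 3435/1495 = -108483902/(11*7) + 3435*(1/1495) = -108483902/77 + 687/299 = -32436633799/23023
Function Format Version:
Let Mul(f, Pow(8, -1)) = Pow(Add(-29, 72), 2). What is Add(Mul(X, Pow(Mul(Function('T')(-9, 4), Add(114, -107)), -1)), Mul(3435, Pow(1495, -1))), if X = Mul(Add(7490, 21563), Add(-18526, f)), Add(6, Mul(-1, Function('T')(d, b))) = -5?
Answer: Rational(-32436633799, 23023) ≈ -1.4089e+6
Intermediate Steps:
Function('T')(d, b) = 11 (Function('T')(d, b) = Add(6, Mul(-1, -5)) = Add(6, 5) = 11)
f = 14792 (f = Mul(8, Pow(Add(-29, 72), 2)) = Mul(8, Pow(43, 2)) = Mul(8, 1849) = 14792)
X = -108483902 (X = Mul(Add(7490, 21563), Add(-18526, 14792)) = Mul(29053, -3734) = -108483902)
Add(Mul(X, Pow(Mul(Function('T')(-9, 4), Add(114, -107)), -1)), Mul(3435, Pow(1495, -1))) = Add(Mul(-108483902, Pow(Mul(11, Add(114, -107)), -1)), Mul(3435, Pow(1495, -1))) = Add(Mul(-108483902, Pow(Mul(11, 7), -1)), Mul(3435, Rational(1, 1495))) = Add(Mul(-108483902, Pow(77, -1)), Rational(687, 299)) = Add(Mul(-108483902, Rational(1, 77)), Rational(687, 299)) = Add(Rational(-108483902, 77), Rational(687, 299)) = Rational(-32436633799, 23023)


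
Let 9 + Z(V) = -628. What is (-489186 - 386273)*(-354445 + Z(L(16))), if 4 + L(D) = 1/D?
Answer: 310859732638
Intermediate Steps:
L(D) = -4 + 1/D
Z(V) = -637 (Z(V) = -9 - 628 = -637)
(-489186 - 386273)*(-354445 + Z(L(16))) = (-489186 - 386273)*(-354445 - 637) = -875459*(-355082) = 310859732638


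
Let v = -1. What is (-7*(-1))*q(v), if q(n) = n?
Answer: -7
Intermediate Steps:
(-7*(-1))*q(v) = -7*(-1)*(-1) = 7*(-1) = -7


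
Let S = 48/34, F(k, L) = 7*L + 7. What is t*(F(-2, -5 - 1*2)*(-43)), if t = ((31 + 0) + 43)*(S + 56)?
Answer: 130436544/17 ≈ 7.6727e+6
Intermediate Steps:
F(k, L) = 7 + 7*L
S = 24/17 (S = 48*(1/34) = 24/17 ≈ 1.4118)
t = 72224/17 (t = ((31 + 0) + 43)*(24/17 + 56) = (31 + 43)*(976/17) = 74*(976/17) = 72224/17 ≈ 4248.5)
t*(F(-2, -5 - 1*2)*(-43)) = 72224*((7 + 7*(-5 - 1*2))*(-43))/17 = 72224*((7 + 7*(-5 - 2))*(-43))/17 = 72224*((7 + 7*(-7))*(-43))/17 = 72224*((7 - 49)*(-43))/17 = 72224*(-42*(-43))/17 = (72224/17)*1806 = 130436544/17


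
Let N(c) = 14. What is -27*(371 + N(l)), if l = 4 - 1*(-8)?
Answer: -10395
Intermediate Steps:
l = 12 (l = 4 + 8 = 12)
-27*(371 + N(l)) = -27*(371 + 14) = -27*385 = -10395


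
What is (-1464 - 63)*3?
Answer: -4581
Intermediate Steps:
(-1464 - 63)*3 = -1527*3 = -4581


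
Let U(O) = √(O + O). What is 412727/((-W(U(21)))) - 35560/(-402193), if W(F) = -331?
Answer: 166007680671/133125883 ≈ 1247.0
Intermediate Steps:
U(O) = √2*√O (U(O) = √(2*O) = √2*√O)
412727/((-W(U(21)))) - 35560/(-402193) = 412727/((-1*(-331))) - 35560/(-402193) = 412727/331 - 35560*(-1/402193) = 412727*(1/331) + 35560/402193 = 412727/331 + 35560/402193 = 166007680671/133125883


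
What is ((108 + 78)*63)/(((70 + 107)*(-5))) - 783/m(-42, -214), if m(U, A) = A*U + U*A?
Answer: -23481747/1767640 ≈ -13.284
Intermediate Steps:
m(U, A) = 2*A*U (m(U, A) = A*U + A*U = 2*A*U)
((108 + 78)*63)/(((70 + 107)*(-5))) - 783/m(-42, -214) = ((108 + 78)*63)/(((70 + 107)*(-5))) - 783/(2*(-214)*(-42)) = (186*63)/((177*(-5))) - 783/17976 = 11718/(-885) - 783*1/17976 = 11718*(-1/885) - 261/5992 = -3906/295 - 261/5992 = -23481747/1767640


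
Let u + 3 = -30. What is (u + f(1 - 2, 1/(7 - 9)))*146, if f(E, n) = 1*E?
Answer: -4964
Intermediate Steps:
u = -33 (u = -3 - 30 = -33)
f(E, n) = E
(u + f(1 - 2, 1/(7 - 9)))*146 = (-33 + (1 - 2))*146 = (-33 - 1)*146 = -34*146 = -4964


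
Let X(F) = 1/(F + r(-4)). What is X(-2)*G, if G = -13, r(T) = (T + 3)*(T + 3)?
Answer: 13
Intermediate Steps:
r(T) = (3 + T)**2 (r(T) = (3 + T)*(3 + T) = (3 + T)**2)
X(F) = 1/(1 + F) (X(F) = 1/(F + (3 - 4)**2) = 1/(F + (-1)**2) = 1/(F + 1) = 1/(1 + F))
X(-2)*G = -13/(1 - 2) = -13/(-1) = -1*(-13) = 13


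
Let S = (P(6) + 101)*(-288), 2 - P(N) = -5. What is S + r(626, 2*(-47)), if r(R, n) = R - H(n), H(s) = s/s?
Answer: -30479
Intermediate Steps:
P(N) = 7 (P(N) = 2 - 1*(-5) = 2 + 5 = 7)
H(s) = 1
S = -31104 (S = (7 + 101)*(-288) = 108*(-288) = -31104)
r(R, n) = -1 + R (r(R, n) = R - 1*1 = R - 1 = -1 + R)
S + r(626, 2*(-47)) = -31104 + (-1 + 626) = -31104 + 625 = -30479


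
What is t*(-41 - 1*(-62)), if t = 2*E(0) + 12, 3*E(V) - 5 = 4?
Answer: 378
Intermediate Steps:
E(V) = 3 (E(V) = 5/3 + (⅓)*4 = 5/3 + 4/3 = 3)
t = 18 (t = 2*3 + 12 = 6 + 12 = 18)
t*(-41 - 1*(-62)) = 18*(-41 - 1*(-62)) = 18*(-41 + 62) = 18*21 = 378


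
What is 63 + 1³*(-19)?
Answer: 44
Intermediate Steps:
63 + 1³*(-19) = 63 + 1*(-19) = 63 - 19 = 44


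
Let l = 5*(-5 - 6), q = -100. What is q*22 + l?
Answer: -2255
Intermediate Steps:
l = -55 (l = 5*(-11) = -55)
q*22 + l = -100*22 - 55 = -2200 - 55 = -2255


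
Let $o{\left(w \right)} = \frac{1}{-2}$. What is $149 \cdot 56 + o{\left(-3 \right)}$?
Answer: $\frac{16687}{2} \approx 8343.5$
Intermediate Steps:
$o{\left(w \right)} = - \frac{1}{2}$
$149 \cdot 56 + o{\left(-3 \right)} = 149 \cdot 56 - \frac{1}{2} = 8344 - \frac{1}{2} = \frac{16687}{2}$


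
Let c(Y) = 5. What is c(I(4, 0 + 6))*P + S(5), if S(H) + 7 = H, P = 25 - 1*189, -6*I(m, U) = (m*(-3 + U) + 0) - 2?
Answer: -822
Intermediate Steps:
I(m, U) = 1/3 - m*(-3 + U)/6 (I(m, U) = -((m*(-3 + U) + 0) - 2)/6 = -(m*(-3 + U) - 2)/6 = -(-2 + m*(-3 + U))/6 = 1/3 - m*(-3 + U)/6)
P = -164 (P = 25 - 189 = -164)
S(H) = -7 + H
c(I(4, 0 + 6))*P + S(5) = 5*(-164) + (-7 + 5) = -820 - 2 = -822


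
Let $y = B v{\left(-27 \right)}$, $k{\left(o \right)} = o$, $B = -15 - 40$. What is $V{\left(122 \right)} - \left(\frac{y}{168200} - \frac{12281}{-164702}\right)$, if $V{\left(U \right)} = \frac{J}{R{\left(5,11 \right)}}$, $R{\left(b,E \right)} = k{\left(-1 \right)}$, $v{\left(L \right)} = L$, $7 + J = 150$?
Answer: $- \frac{396382157187}{2770287640} \approx -143.08$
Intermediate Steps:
$J = 143$ ($J = -7 + 150 = 143$)
$B = -55$ ($B = -15 - 40 = -55$)
$R{\left(b,E \right)} = -1$
$y = 1485$ ($y = \left(-55\right) \left(-27\right) = 1485$)
$V{\left(U \right)} = -143$ ($V{\left(U \right)} = \frac{143}{-1} = 143 \left(-1\right) = -143$)
$V{\left(122 \right)} - \left(\frac{y}{168200} - \frac{12281}{-164702}\right) = -143 - \left(\frac{1485}{168200} - \frac{12281}{-164702}\right) = -143 - \left(1485 \cdot \frac{1}{168200} - - \frac{12281}{164702}\right) = -143 - \left(\frac{297}{33640} + \frac{12281}{164702}\right) = -143 - \frac{231024667}{2770287640} = - \frac{396382157187}{2770287640}$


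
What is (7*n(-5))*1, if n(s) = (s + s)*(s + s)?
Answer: 700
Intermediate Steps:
n(s) = 4*s² (n(s) = (2*s)*(2*s) = 4*s²)
(7*n(-5))*1 = (7*(4*(-5)²))*1 = (7*(4*25))*1 = (7*100)*1 = 700*1 = 700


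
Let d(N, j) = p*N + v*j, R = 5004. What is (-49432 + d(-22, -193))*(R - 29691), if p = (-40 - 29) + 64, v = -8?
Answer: 1179495486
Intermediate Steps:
p = -5 (p = -69 + 64 = -5)
d(N, j) = -8*j - 5*N (d(N, j) = -5*N - 8*j = -8*j - 5*N)
(-49432 + d(-22, -193))*(R - 29691) = (-49432 + (-8*(-193) - 5*(-22)))*(5004 - 29691) = (-49432 + (1544 + 110))*(-24687) = (-49432 + 1654)*(-24687) = -47778*(-24687) = 1179495486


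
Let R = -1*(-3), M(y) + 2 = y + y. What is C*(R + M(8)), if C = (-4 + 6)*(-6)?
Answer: -204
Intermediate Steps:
M(y) = -2 + 2*y (M(y) = -2 + (y + y) = -2 + 2*y)
C = -12 (C = 2*(-6) = -12)
R = 3
C*(R + M(8)) = -12*(3 + (-2 + 2*8)) = -12*(3 + (-2 + 16)) = -12*(3 + 14) = -12*17 = -204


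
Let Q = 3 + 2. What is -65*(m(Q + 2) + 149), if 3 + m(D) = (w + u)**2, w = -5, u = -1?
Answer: -11830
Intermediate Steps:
Q = 5
m(D) = 33 (m(D) = -3 + (-5 - 1)**2 = -3 + (-6)**2 = -3 + 36 = 33)
-65*(m(Q + 2) + 149) = -65*(33 + 149) = -65*182 = -11830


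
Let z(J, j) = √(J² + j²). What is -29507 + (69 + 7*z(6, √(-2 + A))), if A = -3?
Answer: -29438 + 7*√31 ≈ -29399.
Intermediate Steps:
-29507 + (69 + 7*z(6, √(-2 + A))) = -29507 + (69 + 7*√(6² + (√(-2 - 3))²)) = -29507 + (69 + 7*√(36 + (√(-5))²)) = -29507 + (69 + 7*√(36 + (I*√5)²)) = -29507 + (69 + 7*√(36 - 5)) = -29507 + (69 + 7*√31) = -29438 + 7*√31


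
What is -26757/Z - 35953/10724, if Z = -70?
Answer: 20316097/53620 ≈ 378.89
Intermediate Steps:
-26757/Z - 35953/10724 = -26757/(-70) - 35953/10724 = -26757*(-1/70) - 35953*1/10724 = 26757/70 - 35953/10724 = 20316097/53620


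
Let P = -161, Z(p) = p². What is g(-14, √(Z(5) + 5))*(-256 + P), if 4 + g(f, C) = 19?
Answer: -6255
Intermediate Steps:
g(f, C) = 15 (g(f, C) = -4 + 19 = 15)
g(-14, √(Z(5) + 5))*(-256 + P) = 15*(-256 - 161) = 15*(-417) = -6255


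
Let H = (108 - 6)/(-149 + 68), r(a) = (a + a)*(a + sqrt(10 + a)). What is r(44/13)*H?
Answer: -131648/4563 - 2992*sqrt(2262)/4563 ≈ -60.037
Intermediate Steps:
r(a) = 2*a*(a + sqrt(10 + a)) (r(a) = (2*a)*(a + sqrt(10 + a)) = 2*a*(a + sqrt(10 + a)))
H = -34/27 (H = 102/(-81) = 102*(-1/81) = -34/27 ≈ -1.2593)
r(44/13)*H = (2*(44/13)*(44/13 + sqrt(10 + 44/13)))*(-34/27) = (2*(44/13)*(44/13 + sqrt(174/13)))*(-34/27) = (2*(44/13)*(44/13 + sqrt(2262)/13))*(-34/27) = (3872/169 + 88*sqrt(2262)/169)*(-34/27) = -131648/4563 - 2992*sqrt(2262)/4563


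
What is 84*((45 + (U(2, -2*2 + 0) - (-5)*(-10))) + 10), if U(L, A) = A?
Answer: 84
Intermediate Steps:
84*((45 + (U(2, -2*2 + 0) - (-5)*(-10))) + 10) = 84*((45 + ((-2*2 + 0) - (-5)*(-10))) + 10) = 84*((45 + ((-4 + 0) - 1*50)) + 10) = 84*((45 + (-4 - 50)) + 10) = 84*((45 - 54) + 10) = 84*(-9 + 10) = 84*1 = 84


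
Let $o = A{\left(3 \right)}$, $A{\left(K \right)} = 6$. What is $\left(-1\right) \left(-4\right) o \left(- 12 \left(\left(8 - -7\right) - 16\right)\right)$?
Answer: $288$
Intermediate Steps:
$o = 6$
$\left(-1\right) \left(-4\right) o \left(- 12 \left(\left(8 - -7\right) - 16\right)\right) = \left(-1\right) \left(-4\right) 6 \left(- 12 \left(\left(8 - -7\right) - 16\right)\right) = 4 \cdot 6 \left(- 12 \left(\left(8 + 7\right) - 16\right)\right) = 24 \left(- 12 \left(15 - 16\right)\right) = 24 \left(\left(-12\right) \left(-1\right)\right) = 24 \cdot 12 = 288$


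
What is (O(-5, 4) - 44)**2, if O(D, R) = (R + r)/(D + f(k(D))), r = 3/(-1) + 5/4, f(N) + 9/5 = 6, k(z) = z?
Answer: 561001/256 ≈ 2191.4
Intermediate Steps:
f(N) = 21/5 (f(N) = -9/5 + 6 = 21/5)
r = -7/4 (r = 3*(-1) + 5*(1/4) = -3 + 5/4 = -7/4 ≈ -1.7500)
O(D, R) = (-7/4 + R)/(21/5 + D) (O(D, R) = (R - 7/4)/(D + 21/5) = (-7/4 + R)/(21/5 + D))
(O(-5, 4) - 44)**2 = (5*(-7 + 4*4)/(4*(21 + 5*(-5))) - 44)**2 = (5*(-7 + 16)/(4*(21 - 25)) - 44)**2 = ((5/4)*9/(-4) - 44)**2 = ((5/4)*(-1/4)*9 - 44)**2 = (-45/16 - 44)**2 = (-749/16)**2 = 561001/256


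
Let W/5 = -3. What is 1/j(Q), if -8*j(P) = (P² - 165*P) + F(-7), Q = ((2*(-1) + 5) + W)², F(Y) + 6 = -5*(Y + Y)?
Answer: 1/370 ≈ 0.0027027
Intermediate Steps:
F(Y) = -6 - 10*Y (F(Y) = -6 - 5*(Y + Y) = -6 - 10*Y)
W = -15 (W = 5*(-3) = -15)
Q = 144 (Q = ((2*(-1) + 5) - 15)² = ((-2 + 5) - 15)² = (3 - 15)² = (-12)² = 144)
j(P) = -8 - P²/8 + 165*P/8 (j(P) = -((P² - 165*P) + (-6 - 10*(-7)))/8 = -((P² - 165*P) + (-6 + 70))/8 = -((P² - 165*P) + 64)/8 = -(64 + P² - 165*P)/8 = -8 - P²/8 + 165*P/8)
1/j(Q) = 1/(-8 - ⅛*144² + (165/8)*144) = 1/(-8 - ⅛*20736 + 2970) = 1/(-8 - 2592 + 2970) = 1/370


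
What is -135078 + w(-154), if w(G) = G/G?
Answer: -135077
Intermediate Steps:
w(G) = 1
-135078 + w(-154) = -135078 + 1 = -135077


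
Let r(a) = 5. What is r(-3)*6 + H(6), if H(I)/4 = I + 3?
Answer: 66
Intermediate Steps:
H(I) = 12 + 4*I (H(I) = 4*(I + 3) = 4*(3 + I) = 12 + 4*I)
r(-3)*6 + H(6) = 5*6 + (12 + 4*6) = 30 + (12 + 24) = 30 + 36 = 66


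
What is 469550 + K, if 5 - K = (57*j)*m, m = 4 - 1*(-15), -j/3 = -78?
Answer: 216133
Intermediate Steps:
j = 234 (j = -3*(-78) = 234)
m = 19 (m = 4 + 15 = 19)
K = -253417 (K = 5 - 57*234*19 = 5 - 13338*19 = 5 - 1*253422 = 5 - 253422 = -253417)
469550 + K = 469550 - 253417 = 216133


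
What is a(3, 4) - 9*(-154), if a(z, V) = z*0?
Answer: 1386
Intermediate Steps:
a(z, V) = 0
a(3, 4) - 9*(-154) = 0 - 9*(-154) = 0 + 1386 = 1386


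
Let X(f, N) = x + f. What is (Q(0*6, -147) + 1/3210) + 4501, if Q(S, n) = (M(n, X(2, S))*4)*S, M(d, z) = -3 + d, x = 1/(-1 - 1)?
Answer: 14448211/3210 ≈ 4501.0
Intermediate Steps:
x = -1/2 (x = 1/(-2) = -1/2 ≈ -0.50000)
X(f, N) = -1/2 + f
Q(S, n) = S*(-12 + 4*n) (Q(S, n) = ((-3 + n)*4)*S = (-12 + 4*n)*S = S*(-12 + 4*n))
(Q(0*6, -147) + 1/3210) + 4501 = (4*(0*6)*(-3 - 147) + 1/3210) + 4501 = (4*0*(-150) + 1/3210) + 4501 = (0 + 1/3210) + 4501 = 1/3210 + 4501 = 14448211/3210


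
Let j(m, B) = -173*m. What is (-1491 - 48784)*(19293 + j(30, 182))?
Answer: -709028325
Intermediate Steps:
(-1491 - 48784)*(19293 + j(30, 182)) = (-1491 - 48784)*(19293 - 173*30) = -50275*(19293 - 5190) = -50275*14103 = -709028325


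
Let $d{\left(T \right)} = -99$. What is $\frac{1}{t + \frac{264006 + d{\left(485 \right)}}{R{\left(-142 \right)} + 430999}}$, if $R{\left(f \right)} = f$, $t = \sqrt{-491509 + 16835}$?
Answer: $\frac{28648571}{22201432376475} - \frac{46771921 i \sqrt{474674}}{22201432376475} \approx 1.2904 \cdot 10^{-6} - 0.0014514 i$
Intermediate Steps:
$t = i \sqrt{474674}$ ($t = \sqrt{-474674} = i \sqrt{474674} \approx 688.97 i$)
$\frac{1}{t + \frac{264006 + d{\left(485 \right)}}{R{\left(-142 \right)} + 430999}} = \frac{1}{i \sqrt{474674} + \frac{264006 - 99}{-142 + 430999}} = \frac{1}{i \sqrt{474674} + \frac{263907}{430857}} = \frac{1}{i \sqrt{474674} + 263907 \cdot \frac{1}{430857}} = \frac{1}{i \sqrt{474674} + \frac{4189}{6839}} = \frac{1}{\frac{4189}{6839} + i \sqrt{474674}}$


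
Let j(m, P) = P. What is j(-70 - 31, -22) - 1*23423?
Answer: -23445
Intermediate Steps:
j(-70 - 31, -22) - 1*23423 = -22 - 1*23423 = -22 - 23423 = -23445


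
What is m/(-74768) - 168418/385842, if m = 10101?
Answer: -77054519/134806704 ≈ -0.57159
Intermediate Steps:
m/(-74768) - 168418/385842 = 10101/(-74768) - 168418/385842 = 10101*(-1/74768) - 168418*1/385842 = -10101/74768 - 787/1803 = -77054519/134806704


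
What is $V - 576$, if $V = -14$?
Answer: $-590$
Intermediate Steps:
$V - 576 = -14 - 576 = -590$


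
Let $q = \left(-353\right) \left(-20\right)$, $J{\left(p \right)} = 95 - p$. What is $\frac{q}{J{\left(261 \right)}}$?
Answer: $- \frac{3530}{83} \approx -42.53$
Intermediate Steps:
$q = 7060$
$\frac{q}{J{\left(261 \right)}} = \frac{7060}{95 - 261} = \frac{7060}{-166} = 7060 \left(- \frac{1}{166}\right) = - \frac{3530}{83}$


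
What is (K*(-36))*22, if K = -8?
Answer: 6336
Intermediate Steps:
(K*(-36))*22 = -8*(-36)*22 = 288*22 = 6336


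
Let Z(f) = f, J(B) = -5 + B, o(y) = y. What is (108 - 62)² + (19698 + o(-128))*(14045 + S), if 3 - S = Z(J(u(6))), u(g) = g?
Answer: 274901906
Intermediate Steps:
S = 2 (S = 3 - (-5 + 6) = 3 - 1*1 = 3 - 1 = 2)
(108 - 62)² + (19698 + o(-128))*(14045 + S) = (108 - 62)² + (19698 - 128)*(14045 + 2) = 46² + 19570*14047 = 2116 + 274899790 = 274901906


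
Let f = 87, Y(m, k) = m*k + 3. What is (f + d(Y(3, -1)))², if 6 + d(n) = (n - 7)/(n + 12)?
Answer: 931225/144 ≈ 6466.8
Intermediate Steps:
Y(m, k) = 3 + k*m (Y(m, k) = k*m + 3 = 3 + k*m)
d(n) = -6 + (-7 + n)/(12 + n) (d(n) = -6 + (n - 7)/(n + 12) = -6 + (-7 + n)/(12 + n))
(f + d(Y(3, -1)))² = (87 + (-79 - 5*(3 - 1*3))/(12 + (3 - 1*3)))² = (87 + (-79 - 5*(3 - 3))/(12 + (3 - 3)))² = (87 + (-79 - 5*0)/(12 + 0))² = (87 + (-79 + 0)/12)² = (87 + (1/12)*(-79))² = (87 - 79/12)² = (965/12)² = 931225/144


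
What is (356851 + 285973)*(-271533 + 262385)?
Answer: -5880553952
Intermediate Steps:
(356851 + 285973)*(-271533 + 262385) = 642824*(-9148) = -5880553952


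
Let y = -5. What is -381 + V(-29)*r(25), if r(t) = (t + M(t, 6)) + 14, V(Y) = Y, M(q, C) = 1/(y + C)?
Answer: -1541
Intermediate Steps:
M(q, C) = 1/(-5 + C)
r(t) = 15 + t (r(t) = (t + 1/(-5 + 6)) + 14 = (t + 1/1) + 14 = (t + 1) + 14 = (1 + t) + 14 = 15 + t)
-381 + V(-29)*r(25) = -381 - 29*(15 + 25) = -381 - 29*40 = -381 - 1160 = -1541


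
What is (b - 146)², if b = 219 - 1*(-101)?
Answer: 30276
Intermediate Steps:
b = 320 (b = 219 + 101 = 320)
(b - 146)² = (320 - 146)² = 174² = 30276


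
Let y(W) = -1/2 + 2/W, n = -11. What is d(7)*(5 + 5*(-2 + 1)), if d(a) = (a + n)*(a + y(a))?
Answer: 0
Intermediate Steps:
y(W) = -1/2 + 2/W (y(W) = -1*1/2 + 2/W = -1/2 + 2/W)
d(a) = (-11 + a)*(a + (4 - a)/(2*a)) (d(a) = (a - 11)*(a + (4 - a)/(2*a)) = (-11 + a)*(a + (4 - a)/(2*a)))
d(7)*(5 + 5*(-2 + 1)) = (15/2 + 7**2 - 22/7 - 23/2*7)*(5 + 5*(-2 + 1)) = (15/2 + 49 - 22*1/7 - 161/2)*(5 + 5*(-1)) = (15/2 + 49 - 22/7 - 161/2)*(5 - 5) = -190/7*0 = 0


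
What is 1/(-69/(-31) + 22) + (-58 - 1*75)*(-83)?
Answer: 8290320/751 ≈ 11039.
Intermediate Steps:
1/(-69/(-31) + 22) + (-58 - 1*75)*(-83) = 1/(-69*(-1/31) + 22) + (-58 - 75)*(-83) = 1/(69/31 + 22) - 133*(-83) = 1/(751/31) + 11039 = 31/751 + 11039 = 8290320/751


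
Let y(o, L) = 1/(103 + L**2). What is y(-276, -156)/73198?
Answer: 1/1788885922 ≈ 5.5901e-10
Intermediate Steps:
y(-276, -156)/73198 = 1/((103 + (-156)**2)*73198) = (1/73198)/(103 + 24336) = (1/73198)/24439 = (1/24439)*(1/73198) = 1/1788885922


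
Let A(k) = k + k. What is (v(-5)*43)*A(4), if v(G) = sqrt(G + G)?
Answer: 344*I*sqrt(10) ≈ 1087.8*I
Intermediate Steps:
v(G) = sqrt(2)*sqrt(G) (v(G) = sqrt(2*G) = sqrt(2)*sqrt(G))
A(k) = 2*k
(v(-5)*43)*A(4) = ((sqrt(2)*sqrt(-5))*43)*(2*4) = ((sqrt(2)*(I*sqrt(5)))*43)*8 = ((I*sqrt(10))*43)*8 = (43*I*sqrt(10))*8 = 344*I*sqrt(10)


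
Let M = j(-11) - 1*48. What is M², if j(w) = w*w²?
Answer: 1901641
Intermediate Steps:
j(w) = w³
M = -1379 (M = (-11)³ - 1*48 = -1331 - 48 = -1379)
M² = (-1379)² = 1901641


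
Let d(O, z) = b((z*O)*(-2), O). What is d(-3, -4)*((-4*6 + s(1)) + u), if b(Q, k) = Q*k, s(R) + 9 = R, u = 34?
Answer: 144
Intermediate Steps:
s(R) = -9 + R
d(O, z) = -2*z*O² (d(O, z) = ((z*O)*(-2))*O = ((O*z)*(-2))*O = (-2*O*z)*O = -2*z*O²)
d(-3, -4)*((-4*6 + s(1)) + u) = (-2*(-4)*(-3)²)*((-4*6 + (-9 + 1)) + 34) = (-2*(-4)*9)*((-24 - 8) + 34) = 72*(-32 + 34) = 72*2 = 144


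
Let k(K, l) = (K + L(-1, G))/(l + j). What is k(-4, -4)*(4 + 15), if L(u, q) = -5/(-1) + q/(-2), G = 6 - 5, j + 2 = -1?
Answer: -19/14 ≈ -1.3571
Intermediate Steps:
j = -3 (j = -2 - 1 = -3)
G = 1
L(u, q) = 5 - q/2 (L(u, q) = -5*(-1) + q*(-½) = 5 - q/2)
k(K, l) = (9/2 + K)/(-3 + l) (k(K, l) = (K + (5 - ½*1))/(l - 3) = (K + (5 - ½))/(-3 + l) = (K + 9/2)/(-3 + l) = (9/2 + K)/(-3 + l))
k(-4, -4)*(4 + 15) = ((9/2 - 4)/(-3 - 4))*(4 + 15) = ((½)/(-7))*19 = -⅐*½*19 = -1/14*19 = -19/14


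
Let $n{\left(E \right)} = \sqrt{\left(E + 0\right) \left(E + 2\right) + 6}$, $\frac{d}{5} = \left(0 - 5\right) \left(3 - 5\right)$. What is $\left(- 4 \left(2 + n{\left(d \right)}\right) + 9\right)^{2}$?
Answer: $41697 - 8 \sqrt{2606} \approx 41289.0$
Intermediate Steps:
$d = 50$ ($d = 5 \left(0 - 5\right) \left(3 - 5\right) = 5 \left(\left(-5\right) \left(-2\right)\right) = 5 \cdot 10 = 50$)
$n{\left(E \right)} = \sqrt{6 + E \left(2 + E\right)}$ ($n{\left(E \right)} = \sqrt{E \left(2 + E\right) + 6} = \sqrt{6 + E \left(2 + E\right)}$)
$\left(- 4 \left(2 + n{\left(d \right)}\right) + 9\right)^{2} = \left(- 4 \left(2 + \sqrt{6 + 50^{2} + 2 \cdot 50}\right) + 9\right)^{2} = \left(- 4 \left(2 + \sqrt{6 + 2500 + 100}\right) + 9\right)^{2} = \left(- 4 \left(2 + \sqrt{2606}\right) + 9\right)^{2} = \left(\left(-8 - 4 \sqrt{2606}\right) + 9\right)^{2} = \left(1 - 4 \sqrt{2606}\right)^{2}$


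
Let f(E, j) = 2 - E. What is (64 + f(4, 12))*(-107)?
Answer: -6634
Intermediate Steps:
(64 + f(4, 12))*(-107) = (64 + (2 - 1*4))*(-107) = (64 + (2 - 4))*(-107) = (64 - 2)*(-107) = 62*(-107) = -6634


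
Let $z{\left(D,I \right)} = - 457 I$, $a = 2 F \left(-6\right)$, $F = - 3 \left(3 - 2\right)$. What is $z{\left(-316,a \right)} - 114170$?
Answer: $-130622$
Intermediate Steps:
$F = -3$ ($F = \left(-3\right) 1 = -3$)
$a = 36$ ($a = 2 \left(-3\right) \left(-6\right) = \left(-6\right) \left(-6\right) = 36$)
$z{\left(-316,a \right)} - 114170 = \left(-457\right) 36 - 114170 = -16452 - 114170 = -130622$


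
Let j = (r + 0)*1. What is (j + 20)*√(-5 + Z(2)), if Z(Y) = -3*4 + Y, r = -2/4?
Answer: 39*I*√15/2 ≈ 75.523*I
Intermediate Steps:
r = -½ (r = -2*¼ = -½ ≈ -0.50000)
Z(Y) = -12 + Y
j = -½ (j = (-½ + 0)*1 = -½*1 = -½ ≈ -0.50000)
(j + 20)*√(-5 + Z(2)) = (-½ + 20)*√(-5 + (-12 + 2)) = 39*√(-5 - 10)/2 = 39*√(-15)/2 = 39*(I*√15)/2 = 39*I*√15/2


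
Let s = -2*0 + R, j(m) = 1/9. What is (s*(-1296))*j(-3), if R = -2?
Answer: 288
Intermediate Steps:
j(m) = ⅑
s = -2 (s = -2*0 - 2 = 0 - 2 = -2)
(s*(-1296))*j(-3) = -2*(-1296)*(⅑) = 2592*(⅑) = 288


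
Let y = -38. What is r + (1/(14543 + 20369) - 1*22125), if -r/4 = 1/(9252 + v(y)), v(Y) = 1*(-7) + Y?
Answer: -7111744726441/321434784 ≈ -22125.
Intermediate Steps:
v(Y) = -7 + Y
r = -4/9207 (r = -4/(9252 + (-7 - 38)) = -4/(9252 - 45) = -4/9207 ≈ -0.00043445)
r + (1/(14543 + 20369) - 1*22125) = -4/9207 + (1/(14543 + 20369) - 1*22125) = -4/9207 + (1/34912 - 22125) = -4/9207 - 772427999/34912 = -7111744726441/321434784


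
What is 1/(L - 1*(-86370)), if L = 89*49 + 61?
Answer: 1/90792 ≈ 1.1014e-5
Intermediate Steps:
L = 4422 (L = 4361 + 61 = 4422)
1/(L - 1*(-86370)) = 1/(4422 - 1*(-86370)) = 1/(4422 + 86370) = 1/90792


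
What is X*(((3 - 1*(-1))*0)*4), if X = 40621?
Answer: 0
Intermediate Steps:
X*(((3 - 1*(-1))*0)*4) = 40621*(((3 - 1*(-1))*0)*4) = 40621*(((3 + 1)*0)*4) = 40621*((4*0)*4) = 40621*(0*4) = 40621*0 = 0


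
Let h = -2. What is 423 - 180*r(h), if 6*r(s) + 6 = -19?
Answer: 1173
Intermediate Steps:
r(s) = -25/6 (r(s) = -1 + (⅙)*(-19) = -1 - 19/6 = -25/6)
423 - 180*r(h) = 423 - 180*(-25/6) = 423 + 750 = 1173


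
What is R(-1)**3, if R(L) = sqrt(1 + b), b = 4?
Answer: 5*sqrt(5) ≈ 11.180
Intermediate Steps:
R(L) = sqrt(5) (R(L) = sqrt(1 + 4) = sqrt(5))
R(-1)**3 = (sqrt(5))**3 = 5*sqrt(5)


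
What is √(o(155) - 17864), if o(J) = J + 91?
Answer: I*√17618 ≈ 132.73*I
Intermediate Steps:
o(J) = 91 + J
√(o(155) - 17864) = √((91 + 155) - 17864) = √(246 - 17864) = √(-17618) = I*√17618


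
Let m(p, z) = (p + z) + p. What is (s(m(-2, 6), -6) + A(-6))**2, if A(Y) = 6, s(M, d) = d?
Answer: 0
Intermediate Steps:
m(p, z) = z + 2*p
(s(m(-2, 6), -6) + A(-6))**2 = (-6 + 6)**2 = 0**2 = 0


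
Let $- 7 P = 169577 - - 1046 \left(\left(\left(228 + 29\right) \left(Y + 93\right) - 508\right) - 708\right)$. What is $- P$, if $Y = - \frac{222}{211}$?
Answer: $\frac{4982817873}{1477} \approx 3.3736 \cdot 10^{6}$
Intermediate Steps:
$Y = - \frac{222}{211}$ ($Y = \left(-222\right) \frac{1}{211} = - \frac{222}{211} \approx -1.0521$)
$P = - \frac{4982817873}{1477}$ ($P = - \frac{169577 - - 1046 \left(\left(\left(228 + 29\right) \left(- \frac{222}{211} + 93\right) - 508\right) - 708\right)}{7} = - \frac{169577 - - 1046 \left(\left(257 \cdot \frac{19401}{211} - 508\right) - 708\right)}{7} = - \frac{169577 - - 1046 \left(\left(\frac{4986057}{211} - 508\right) - 708\right)}{7} = - \frac{169577 - - 1046 \left(\frac{4878869}{211} - 708\right)}{7} = - \frac{169577 - \left(-1046\right) \frac{4729481}{211}}{7} = - \frac{169577 - - \frac{4947037126}{211}}{7} = - \frac{169577 + \frac{4947037126}{211}}{7} = \left(- \frac{1}{7}\right) \frac{4982817873}{211} = - \frac{4982817873}{1477} \approx -3.3736 \cdot 10^{6}$)
$- P = \left(-1\right) \left(- \frac{4982817873}{1477}\right) = \frac{4982817873}{1477}$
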